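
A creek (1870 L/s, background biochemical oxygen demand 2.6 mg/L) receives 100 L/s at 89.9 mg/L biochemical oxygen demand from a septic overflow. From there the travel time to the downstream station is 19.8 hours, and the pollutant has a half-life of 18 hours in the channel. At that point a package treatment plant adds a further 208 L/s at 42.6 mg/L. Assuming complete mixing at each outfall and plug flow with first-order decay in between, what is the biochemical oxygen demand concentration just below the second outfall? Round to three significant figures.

After mixing, C = (1870·2.600 + 100.0·89.90) / 1970 = 13850/1970 = 7.031 mg/L; combined flow 1970 L/s.
Half-life 18 h → k = ln 2 / 18 = 0.03851 h⁻¹ = 0.9242 d⁻¹.
Applying C = C₀e^(−kt): 7.031 × 0.4665 = 3.280 mg/L.
Second outfall: C = (1970·3.280 + 208.0·42.60)/2178 = 7.035 mg/L.

7.04 mg/L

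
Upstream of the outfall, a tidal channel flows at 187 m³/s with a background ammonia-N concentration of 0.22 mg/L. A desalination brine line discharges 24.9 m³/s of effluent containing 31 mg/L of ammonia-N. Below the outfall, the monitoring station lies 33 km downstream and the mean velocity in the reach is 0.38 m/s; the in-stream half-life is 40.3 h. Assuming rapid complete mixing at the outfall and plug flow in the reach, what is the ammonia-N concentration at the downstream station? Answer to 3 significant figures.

Flow-weighted average: C = (187.0·0.2200 + 24.90·31.00) / 211.9 = 813.0/211.9 = 3.837 mg/L.
Travel time t = 33·1000 / 0.38 = 86840 s = 24.12 h.
Half-life 40.3 h → k = ln 2 / 40.3 = 0.01720 h⁻¹ = 0.4128 d⁻¹.
Applying C = C₀e^(−kt): 3.837 × 0.6604 = 2.534 mg/L.

2.53 mg/L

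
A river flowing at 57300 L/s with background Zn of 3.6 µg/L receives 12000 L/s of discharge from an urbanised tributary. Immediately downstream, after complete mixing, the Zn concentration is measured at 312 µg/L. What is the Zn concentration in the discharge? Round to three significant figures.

1780 µg/L

Mass balance: 57300·3.600 + 12000·Cₑ = 69300·312.0
→ Cₑ = (69300·312.0 − 57300·3.600) / 12000 = 1785 µg/L.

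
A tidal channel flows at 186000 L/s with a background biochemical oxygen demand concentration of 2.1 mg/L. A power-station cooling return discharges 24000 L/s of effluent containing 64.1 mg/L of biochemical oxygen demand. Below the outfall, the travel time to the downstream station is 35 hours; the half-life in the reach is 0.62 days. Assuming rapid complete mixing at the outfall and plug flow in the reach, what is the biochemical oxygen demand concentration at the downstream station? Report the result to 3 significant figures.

Flow-weighted average: C = (186000·2.100 + 24000·64.10) / 210000 = 1929000/210000 = 9.186 mg/L.
Half-life 0.62 d → k = ln 2 / 0.62 = 1.118 d⁻¹.
After decay, C = 9.186 × e^(−kt) = 9.186 × 0.1959 = 1.799 mg/L.

1.80 mg/L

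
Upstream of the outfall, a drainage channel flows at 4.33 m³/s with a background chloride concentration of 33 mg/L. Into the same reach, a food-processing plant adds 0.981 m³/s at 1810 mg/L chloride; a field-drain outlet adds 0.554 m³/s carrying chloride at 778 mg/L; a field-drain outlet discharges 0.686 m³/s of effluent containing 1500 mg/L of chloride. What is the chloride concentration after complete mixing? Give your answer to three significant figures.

516 mg/L

Mass balance: C = (4.330·33.00 + 0.9810·1810 + 0.5540·778.0 + 0.6860·1500) / 6.551 = 3379/6.551 = 515.7 mg/L.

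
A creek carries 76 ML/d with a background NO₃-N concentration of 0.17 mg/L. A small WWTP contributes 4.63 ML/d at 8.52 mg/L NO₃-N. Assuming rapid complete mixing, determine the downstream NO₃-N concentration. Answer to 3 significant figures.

0.649 mg/L

Mixed concentration C = ΣQC/ΣQ = (76.00·0.1700 + 4.630·8.520) / 80.63 = 52.37/80.63 = 0.6495 mg/L.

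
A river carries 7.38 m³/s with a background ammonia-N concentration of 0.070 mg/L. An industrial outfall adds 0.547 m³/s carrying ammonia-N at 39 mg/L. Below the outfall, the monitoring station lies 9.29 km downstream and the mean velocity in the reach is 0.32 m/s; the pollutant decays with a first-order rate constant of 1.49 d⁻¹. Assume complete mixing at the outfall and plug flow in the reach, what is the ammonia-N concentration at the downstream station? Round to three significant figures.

Mixed concentration C = ΣQC/ΣQ = (7.380·0.07000 + 0.5470·39.00) / 7.927 = 21.85/7.927 = 2.756 mg/L.
Travel time t = 9.29·1000 / 0.32 = 29030 s = 8.064 h.
Applying C = C₀e^(−kt): 2.756 × 0.6061 = 1.671 mg/L.

1.67 mg/L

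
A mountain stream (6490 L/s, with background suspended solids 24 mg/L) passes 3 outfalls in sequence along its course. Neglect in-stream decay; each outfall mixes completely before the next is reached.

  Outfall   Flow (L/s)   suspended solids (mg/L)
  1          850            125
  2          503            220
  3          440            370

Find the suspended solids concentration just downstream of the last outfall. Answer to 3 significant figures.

64.6 mg/L

After outfall 1: Q = 6490 + 850.0 = 7340 L/s; C = (6490·24.00 + 850.0·125.0)/7340 = 35.70 mg/L.
After outfall 2: Q = 7340 + 503.0 = 7843 L/s; C = (7340·35.70 + 503.0·220.0)/7843 = 47.52 mg/L.
After outfall 3: Q = 7843 + 440.0 = 8283 L/s; C = (7843·47.52 + 440.0·370.0)/8283 = 64.65 mg/L.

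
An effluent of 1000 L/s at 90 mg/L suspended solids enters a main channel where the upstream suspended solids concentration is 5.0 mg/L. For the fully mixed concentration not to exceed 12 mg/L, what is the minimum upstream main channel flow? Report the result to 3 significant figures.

11100 L/s

Set C_mix = 12: (Q·5.000 + 1000·90.00) / (Q + 1000) = 12
→ Q = 1000·(90.00 − 12)/(12 − 5.000) = 11140 L/s.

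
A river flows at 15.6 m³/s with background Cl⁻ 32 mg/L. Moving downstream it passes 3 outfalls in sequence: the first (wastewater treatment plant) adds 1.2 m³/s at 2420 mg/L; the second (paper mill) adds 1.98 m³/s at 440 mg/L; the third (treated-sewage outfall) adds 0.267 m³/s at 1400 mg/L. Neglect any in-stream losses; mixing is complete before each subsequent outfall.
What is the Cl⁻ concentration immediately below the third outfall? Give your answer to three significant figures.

Below outfall 1: Q → 16.80 m³/s, C = (15.60·32.00 + 1.200·2420)/16.80 = 202.6 mg/L.
Below outfall 2: Q → 18.78 m³/s, C = (16.80·202.6 + 1.980·440.0)/18.78 = 227.6 mg/L.
Below outfall 3: Q → 19.05 m³/s, C = (18.78·227.6 + 0.2670·1400)/19.05 = 244.0 mg/L.

244 mg/L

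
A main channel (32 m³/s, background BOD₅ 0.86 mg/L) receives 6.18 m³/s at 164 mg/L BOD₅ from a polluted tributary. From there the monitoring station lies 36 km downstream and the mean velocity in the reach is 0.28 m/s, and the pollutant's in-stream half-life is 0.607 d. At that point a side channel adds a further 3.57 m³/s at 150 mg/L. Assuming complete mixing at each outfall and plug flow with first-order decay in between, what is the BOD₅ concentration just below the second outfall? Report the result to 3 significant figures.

Flow-weighted average: C = (32.00·0.8600 + 6.180·164.0) / 38.18 = 1041/38.18 = 27.27 mg/L; combined flow 38.18 m³/s.
Travel time t = 36·1000 / 0.28 = 128600 s = 35.71 h.
Half-life 0.607 d → k = ln 2 / 0.607 = 1.142 d⁻¹.
After decay, C = 27.27 × e^(−kt) = 27.27 × 0.1828 = 4.985 mg/L.
At the second outfall, C = (38.18·4.985 + 3.570·150.0) / (38.18 + 3.570) = 17.38 mg/L.

17.4 mg/L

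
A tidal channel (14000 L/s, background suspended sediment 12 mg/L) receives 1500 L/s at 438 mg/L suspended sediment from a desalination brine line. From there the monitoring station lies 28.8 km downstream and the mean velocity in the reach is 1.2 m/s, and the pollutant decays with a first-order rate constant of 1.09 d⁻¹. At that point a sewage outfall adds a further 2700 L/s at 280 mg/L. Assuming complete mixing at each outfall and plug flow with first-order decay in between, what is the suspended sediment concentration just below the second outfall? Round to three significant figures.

75.0 mg/L

Mass balance: C = (14000·12.00 + 1500·438.0) / 15500 = 825000/15500 = 53.23 mg/L; combined flow 15500 L/s.
Travel time t = 28.8·1000 / 1.2 = 24000 s = 6.667 h.
After decay, C = 53.23 × e^(−kt) = 53.23 × 0.7388 = 39.32 mg/L.
Second outfall: C = (15500·39.32 + 2700·280.0)/18200 = 75.03 mg/L.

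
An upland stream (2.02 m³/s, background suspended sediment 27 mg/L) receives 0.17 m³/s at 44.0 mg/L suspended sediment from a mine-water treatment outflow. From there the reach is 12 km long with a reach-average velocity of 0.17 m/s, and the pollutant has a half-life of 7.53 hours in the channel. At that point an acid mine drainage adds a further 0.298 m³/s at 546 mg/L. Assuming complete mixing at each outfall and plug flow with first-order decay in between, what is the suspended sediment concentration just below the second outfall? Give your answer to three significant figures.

69.5 mg/L

Conservation of mass: C = (2.020·27.00 + 0.1700·44.00) / 2.190 = 62.02/2.190 = 28.32 mg/L; combined flow 2.190 m³/s.
Travel time t = 12·1000 / 0.17 = 70590 s = 19.61 h.
Half-life 7.53 h → k = ln 2 / 7.53 = 0.09205 h⁻¹ = 2.209 d⁻¹.
Decay over the reach: 28.32·exp(−kt) = 28.32·0.1645 = 4.658 mg/L.
Second outfall: C = (2.190·4.658 + 0.2980·546.0)/2.488 = 69.50 mg/L.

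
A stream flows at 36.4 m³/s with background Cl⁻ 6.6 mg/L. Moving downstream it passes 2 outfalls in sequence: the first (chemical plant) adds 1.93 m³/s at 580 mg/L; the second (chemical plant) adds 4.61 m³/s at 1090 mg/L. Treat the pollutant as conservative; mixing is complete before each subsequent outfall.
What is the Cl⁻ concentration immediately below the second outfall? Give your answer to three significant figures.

Below outfall 1: Q → 38.33 m³/s, C = (36.40·6.600 + 1.930·580.0)/38.33 = 35.47 mg/L.
Below outfall 2: Q → 42.94 m³/s, C = (38.33·35.47 + 4.610·1090)/42.94 = 148.7 mg/L.

149 mg/L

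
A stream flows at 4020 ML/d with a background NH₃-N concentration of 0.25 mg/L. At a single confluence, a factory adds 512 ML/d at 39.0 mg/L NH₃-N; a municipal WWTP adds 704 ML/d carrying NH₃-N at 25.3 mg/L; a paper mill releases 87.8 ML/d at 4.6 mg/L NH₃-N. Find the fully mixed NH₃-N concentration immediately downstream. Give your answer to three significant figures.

After mixing, C = (4020·0.2500 + 512.0·39.00 + 704.0·25.30 + 87.80·4.600) / 5324 = 39190/5324 = 7.361 mg/L.

7.36 mg/L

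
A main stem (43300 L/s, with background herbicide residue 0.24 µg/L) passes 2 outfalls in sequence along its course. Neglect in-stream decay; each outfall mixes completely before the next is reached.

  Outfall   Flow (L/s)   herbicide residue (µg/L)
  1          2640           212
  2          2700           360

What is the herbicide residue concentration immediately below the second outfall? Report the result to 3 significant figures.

Outfall 1: combined Q = 45940 L/s; C = (43300·0.2400 + 2640·212.0)/45940 = 12.41 µg/L.
Outfall 2: combined Q = 48640 L/s; C = (45940·12.41 + 2700·360.0)/48640 = 31.70 µg/L.

31.7 µg/L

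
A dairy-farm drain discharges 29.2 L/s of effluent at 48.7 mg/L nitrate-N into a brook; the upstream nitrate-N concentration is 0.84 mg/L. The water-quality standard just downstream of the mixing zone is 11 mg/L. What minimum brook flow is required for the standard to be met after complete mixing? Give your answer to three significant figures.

108 L/s

Set C_mix = 11: (Q·0.8400 + 29.20·48.70) / (Q + 29.20) = 11
→ Q = 29.20·(48.70 − 11)/(11 − 0.8400) = 108.4 L/s.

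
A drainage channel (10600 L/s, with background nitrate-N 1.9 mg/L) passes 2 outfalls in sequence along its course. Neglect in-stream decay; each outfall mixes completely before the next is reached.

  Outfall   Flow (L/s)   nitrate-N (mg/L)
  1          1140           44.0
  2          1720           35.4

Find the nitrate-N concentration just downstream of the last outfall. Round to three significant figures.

9.75 mg/L

After outfall 1: Q = 10600 + 1140 = 11740 L/s; C = (10600·1.900 + 1140·44.00)/11740 = 5.988 mg/L.
After outfall 2: Q = 11740 + 1720 = 13460 L/s; C = (11740·5.988 + 1720·35.40)/13460 = 9.747 mg/L.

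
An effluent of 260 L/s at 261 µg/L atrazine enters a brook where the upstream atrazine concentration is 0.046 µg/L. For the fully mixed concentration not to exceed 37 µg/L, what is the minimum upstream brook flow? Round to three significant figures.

1580 L/s

Set C_mix = 37: (Q·0.04600 + 260.0·261.0) / (Q + 260.0) = 37
→ Q = 260.0·(261.0 − 37)/(37 − 0.04600) = 1576 L/s.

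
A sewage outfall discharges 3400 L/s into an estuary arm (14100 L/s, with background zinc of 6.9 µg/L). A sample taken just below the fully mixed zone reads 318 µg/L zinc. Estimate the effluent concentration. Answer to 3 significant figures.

Mass balance: 14100·6.900 + 3400·Cₑ = 17500·318.0
→ Cₑ = (17500·318.0 − 14100·6.900) / 3400 = 1608 µg/L.

1610 µg/L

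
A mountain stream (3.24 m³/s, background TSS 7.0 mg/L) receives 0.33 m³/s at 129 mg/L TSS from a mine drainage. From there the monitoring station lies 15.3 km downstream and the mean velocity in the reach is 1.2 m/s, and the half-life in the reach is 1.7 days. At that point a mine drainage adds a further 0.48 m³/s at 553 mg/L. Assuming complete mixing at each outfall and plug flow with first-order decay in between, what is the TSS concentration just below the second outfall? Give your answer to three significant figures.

Flow-weighted average: C = (3.240·7.000 + 0.3300·129.0) / 3.570 = 65.25/3.570 = 18.28 mg/L; combined flow 3.570 m³/s.
Travel time t = 15.3·1000 / 1.2 = 12750 s = 3.542 h.
Half-life 1.7 d → k = ln 2 / 1.7 = 0.4077 d⁻¹.
Decay over the reach: 18.28·exp(−kt) = 18.28·0.9416 = 17.21 mg/L.
Second outfall: C = (3.570·17.21 + 0.4800·553.0)/4.050 = 80.71 mg/L.

80.7 mg/L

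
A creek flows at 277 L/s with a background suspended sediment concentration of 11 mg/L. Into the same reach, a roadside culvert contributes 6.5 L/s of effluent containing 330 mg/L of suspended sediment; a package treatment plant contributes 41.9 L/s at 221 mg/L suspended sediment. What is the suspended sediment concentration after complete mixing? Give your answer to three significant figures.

Flow-weighted average: C = (277.0·11.00 + 6.500·330.0 + 41.90·221.0) / 325.4 = 14450/325.4 = 44.41 mg/L.

44.4 mg/L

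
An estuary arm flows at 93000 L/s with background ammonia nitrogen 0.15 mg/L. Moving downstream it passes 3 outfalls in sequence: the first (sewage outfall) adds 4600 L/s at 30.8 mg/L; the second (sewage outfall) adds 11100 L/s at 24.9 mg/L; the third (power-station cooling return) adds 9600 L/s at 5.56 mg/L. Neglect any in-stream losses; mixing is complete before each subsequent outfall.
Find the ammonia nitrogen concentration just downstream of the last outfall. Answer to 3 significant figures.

After outfall 1: Q = 93000 + 4600 = 97600 L/s; C = (93000·0.1500 + 4600·30.80)/97600 = 1.595 mg/L.
After outfall 2: Q = 97600 + 11100 = 108700 L/s; C = (97600·1.595 + 11100·24.90)/108700 = 3.974 mg/L.
After outfall 3: Q = 108700 + 9600 = 118300 L/s; C = (108700·3.974 + 9600·5.560)/118300 = 4.103 mg/L.

4.10 mg/L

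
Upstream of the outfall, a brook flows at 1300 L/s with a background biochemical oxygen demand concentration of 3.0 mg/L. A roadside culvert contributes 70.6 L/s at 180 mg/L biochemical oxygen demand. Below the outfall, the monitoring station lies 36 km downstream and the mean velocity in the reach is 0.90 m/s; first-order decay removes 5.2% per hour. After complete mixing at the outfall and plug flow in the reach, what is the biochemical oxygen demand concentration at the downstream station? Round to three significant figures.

6.69 mg/L

Mass balance: C = (1300·3.000 + 70.60·180.0) / 1371 = 16610/1371 = 12.12 mg/L.
Travel time t = 36·1000 / 0.90 = 40000 s = 11.11 h.
5.2%/h lost → k = −ln(1 − 0.052) = 0.05340 h⁻¹.
First-order decay: C = 12.12·exp(−k·t) = 12.12·0.5525 = 6.695 mg/L.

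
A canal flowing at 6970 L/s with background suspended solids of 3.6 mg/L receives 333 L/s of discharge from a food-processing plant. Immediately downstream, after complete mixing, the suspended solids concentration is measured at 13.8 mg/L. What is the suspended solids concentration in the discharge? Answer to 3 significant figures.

227 mg/L

Mass balance: 6970·3.600 + 333.0·Cₑ = 7303·13.80
→ Cₑ = (7303·13.80 − 6970·3.600) / 333.0 = 227.3 mg/L.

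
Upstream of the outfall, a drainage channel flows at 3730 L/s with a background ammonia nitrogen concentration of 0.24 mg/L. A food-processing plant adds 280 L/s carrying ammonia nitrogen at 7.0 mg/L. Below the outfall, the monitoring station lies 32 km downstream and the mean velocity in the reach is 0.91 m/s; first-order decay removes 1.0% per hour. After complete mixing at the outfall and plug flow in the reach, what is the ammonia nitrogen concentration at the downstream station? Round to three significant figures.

Flow-weighted average: C = (3730·0.2400 + 280.0·7.000) / 4010 = 2855/4010 = 0.7120 mg/L.
Travel time t = 32·1000 / 0.91 = 35160 s = 9.768 h.
1.0%/h lost → k = −ln(1 − 0.01) = 0.01005 h⁻¹.
Applying C = C₀e^(−kt): 0.7120 × 0.9065 = 0.6454 mg/L.

0.645 mg/L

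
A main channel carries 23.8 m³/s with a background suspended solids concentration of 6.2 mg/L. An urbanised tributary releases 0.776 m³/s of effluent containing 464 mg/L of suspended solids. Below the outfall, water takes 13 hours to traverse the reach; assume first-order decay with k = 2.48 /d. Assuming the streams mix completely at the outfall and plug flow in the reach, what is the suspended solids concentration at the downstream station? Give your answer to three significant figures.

5.39 mg/L

Mixed concentration C = ΣQC/ΣQ = (23.80·6.200 + 0.7760·464.0) / 24.58 = 507.6/24.58 = 20.66 mg/L.
Applying C = C₀e^(−kt): 20.66 × 0.2610 = 5.390 mg/L.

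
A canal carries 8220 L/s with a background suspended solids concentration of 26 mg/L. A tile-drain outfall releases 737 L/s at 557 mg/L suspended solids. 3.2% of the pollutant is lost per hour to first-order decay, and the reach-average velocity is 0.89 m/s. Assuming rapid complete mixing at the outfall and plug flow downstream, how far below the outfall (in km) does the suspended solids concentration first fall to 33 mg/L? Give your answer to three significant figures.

After mixing, C = (8220·26.00 + 737.0·557.0) / 8957 = 624200/8957 = 69.69 mg/L.
3.2%/h lost → k = −ln(1 − 0.032) = 0.03252 h⁻¹.
Set 69.69·exp(−k·t) = 33 → t = ln(69.69/33)/k = 82750 s = 22.99 h.
Distance = v·t = 0.89·82750 = 73650 m = 73.65 km.

73.6 km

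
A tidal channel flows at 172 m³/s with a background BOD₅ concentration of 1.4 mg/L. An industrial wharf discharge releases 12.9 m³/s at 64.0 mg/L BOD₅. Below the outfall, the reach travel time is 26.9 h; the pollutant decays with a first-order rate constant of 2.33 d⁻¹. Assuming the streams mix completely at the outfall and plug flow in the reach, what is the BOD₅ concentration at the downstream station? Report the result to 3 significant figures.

Conservation of mass: C = (172.0·1.400 + 12.90·64.00) / 184.9 = 1066/184.9 = 5.767 mg/L.
After decay, C = 5.767 × e^(−kt) = 5.767 × 0.07342 = 0.4235 mg/L.

0.423 mg/L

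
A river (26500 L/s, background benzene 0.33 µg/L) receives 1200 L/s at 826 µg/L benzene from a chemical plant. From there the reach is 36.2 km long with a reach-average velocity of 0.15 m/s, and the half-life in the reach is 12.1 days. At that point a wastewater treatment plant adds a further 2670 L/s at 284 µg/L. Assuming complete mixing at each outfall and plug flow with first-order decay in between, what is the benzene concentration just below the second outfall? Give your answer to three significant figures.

53.0 µg/L

Flow-weighted average: C = (26500·0.3300 + 1200·826.0) / 27700 = 999900/27700 = 36.10 µg/L; combined flow 27700 L/s.
Travel time t = 36.2·1000 / 0.15 = 241300 s = 67.04 h.
Half-life 12.1 d → k = ln 2 / 12.1 = 0.05728 d⁻¹.
After decay, C = 36.10 × e^(−kt) = 36.10 × 0.8521 = 30.76 µg/L.
At the second outfall, C = (27700·30.76 + 2670·284.0) / (27700 + 2670) = 53.03 µg/L.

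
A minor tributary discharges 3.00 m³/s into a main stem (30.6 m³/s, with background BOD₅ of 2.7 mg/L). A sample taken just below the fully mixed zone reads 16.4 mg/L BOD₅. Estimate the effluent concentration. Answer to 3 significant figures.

156 mg/L

Mass balance: 30.60·2.700 + 3.000·Cₑ = 33.60·16.40
→ Cₑ = (33.60·16.40 − 30.60·2.700) / 3.000 = 156.1 mg/L.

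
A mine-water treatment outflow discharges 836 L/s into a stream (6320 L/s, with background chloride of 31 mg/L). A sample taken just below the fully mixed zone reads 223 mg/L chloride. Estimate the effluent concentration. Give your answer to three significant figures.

1670 mg/L

Mass balance: 6320·31.00 + 836.0·Cₑ = 7156·223.0
→ Cₑ = (7156·223.0 − 6320·31.00) / 836.0 = 1674 mg/L.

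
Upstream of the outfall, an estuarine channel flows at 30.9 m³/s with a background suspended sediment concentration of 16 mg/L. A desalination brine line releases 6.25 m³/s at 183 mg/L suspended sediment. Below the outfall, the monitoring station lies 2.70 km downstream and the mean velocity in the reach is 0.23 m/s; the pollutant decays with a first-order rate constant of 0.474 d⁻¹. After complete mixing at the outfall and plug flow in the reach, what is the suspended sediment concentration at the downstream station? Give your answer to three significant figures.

41.3 mg/L

Mixed concentration C = ΣQC/ΣQ = (30.90·16.00 + 6.250·183.0) / 37.15 = 1638/37.15 = 44.10 mg/L.
Travel time t = 2.70·1000 / 0.23 = 11740 s = 3.261 h.
After decay, C = 44.10 × e^(−kt) = 44.10 × 0.9376 = 41.35 mg/L.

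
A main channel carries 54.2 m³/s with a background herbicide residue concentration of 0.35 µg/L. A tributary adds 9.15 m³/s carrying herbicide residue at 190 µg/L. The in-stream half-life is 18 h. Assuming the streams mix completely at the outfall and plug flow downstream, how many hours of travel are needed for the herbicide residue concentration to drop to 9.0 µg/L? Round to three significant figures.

29.2 h

After mixing, C = (54.20·0.3500 + 9.150·190.0) / 63.35 = 1757/63.35 = 27.74 µg/L.
Half-life 18 h → k = ln 2 / 18 = 0.03851 h⁻¹ = 0.9242 d⁻¹.
27.74·exp(−k·t) = 9.0 → t = ln(27.74/9.0)/k = 105200 s = 29.23 h.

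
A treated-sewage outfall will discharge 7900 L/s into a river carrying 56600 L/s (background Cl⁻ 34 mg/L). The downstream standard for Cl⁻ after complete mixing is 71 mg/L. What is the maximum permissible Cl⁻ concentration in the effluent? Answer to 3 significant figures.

At the limit, (Qr·Cr + Qe·Cₑ)/(Qr + Qe) = 71:
Cₑ = (64500·71 − 56600·34.00) / 7900 = 336.1 mg/L.

336 mg/L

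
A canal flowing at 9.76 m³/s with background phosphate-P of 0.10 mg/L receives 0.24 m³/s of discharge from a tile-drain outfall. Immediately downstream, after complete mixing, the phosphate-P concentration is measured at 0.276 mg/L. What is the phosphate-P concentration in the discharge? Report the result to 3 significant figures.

Mass balance: 9.760·0.1000 + 0.2400·Cₑ = 10.00·0.2760
→ Cₑ = (10.00·0.2760 − 9.760·0.1000) / 0.2400 = 7.433 mg/L.

7.43 mg/L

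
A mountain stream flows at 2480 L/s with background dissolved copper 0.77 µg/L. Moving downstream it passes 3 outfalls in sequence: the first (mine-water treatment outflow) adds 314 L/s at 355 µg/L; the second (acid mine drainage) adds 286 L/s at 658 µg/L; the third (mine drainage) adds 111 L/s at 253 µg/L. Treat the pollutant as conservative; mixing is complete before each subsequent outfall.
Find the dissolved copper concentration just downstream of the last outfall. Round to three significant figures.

Below outfall 1: Q → 2794 L/s, C = (2480·0.7700 + 314.0·355.0)/2794 = 40.58 µg/L.
Below outfall 2: Q → 3080 L/s, C = (2794·40.58 + 286.0·658.0)/3080 = 97.91 µg/L.
Below outfall 3: Q → 3191 L/s, C = (3080·97.91 + 111.0·253.0)/3191 = 103.3 µg/L.

103 µg/L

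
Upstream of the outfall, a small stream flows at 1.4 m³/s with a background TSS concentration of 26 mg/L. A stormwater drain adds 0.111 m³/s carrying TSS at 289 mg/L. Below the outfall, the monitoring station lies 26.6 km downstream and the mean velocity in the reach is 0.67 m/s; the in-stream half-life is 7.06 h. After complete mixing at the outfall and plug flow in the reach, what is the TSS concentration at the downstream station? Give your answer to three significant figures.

Mass balance: C = (1.400·26.00 + 0.1110·289.0) / 1.511 = 68.48/1.511 = 45.32 mg/L.
Travel time t = 26.6·1000 / 0.67 = 39700 s = 11.03 h.
Half-life 7.06 h → k = ln 2 / 7.06 = 0.09818 h⁻¹ = 2.356 d⁻¹.
After decay, C = 45.32 × e^(−kt) = 45.32 × 0.3387 = 15.35 mg/L.

15.3 mg/L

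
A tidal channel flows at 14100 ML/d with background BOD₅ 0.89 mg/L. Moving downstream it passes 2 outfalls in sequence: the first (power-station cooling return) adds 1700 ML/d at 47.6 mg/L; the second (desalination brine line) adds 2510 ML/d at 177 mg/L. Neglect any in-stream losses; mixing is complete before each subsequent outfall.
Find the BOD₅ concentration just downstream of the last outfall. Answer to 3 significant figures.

Outfall 1: combined Q = 15800 ML/d; C = (14100·0.8900 + 1700·47.60)/15800 = 5.916 mg/L.
Outfall 2: combined Q = 18310 ML/d; C = (15800·5.916 + 2510·177.0)/18310 = 29.37 mg/L.

29.4 mg/L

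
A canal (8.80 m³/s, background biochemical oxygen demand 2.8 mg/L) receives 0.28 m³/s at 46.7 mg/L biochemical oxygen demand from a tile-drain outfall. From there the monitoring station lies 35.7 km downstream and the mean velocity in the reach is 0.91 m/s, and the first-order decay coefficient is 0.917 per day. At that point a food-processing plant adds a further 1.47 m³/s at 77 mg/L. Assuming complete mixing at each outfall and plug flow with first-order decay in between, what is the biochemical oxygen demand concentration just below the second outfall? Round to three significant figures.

13.1 mg/L

Mass balance: C = (8.800·2.800 + 0.2800·46.70) / 9.080 = 37.72/9.080 = 4.154 mg/L; combined flow 9.080 m³/s.
Travel time t = 35.7·1000 / 0.91 = 39230 s = 10.90 h.
After decay, C = 4.154 × e^(−kt) = 4.154 × 0.6594 = 2.739 mg/L.
At the second outfall, C = (9.080·2.739 + 1.470·77.00) / (9.080 + 1.470) = 13.09 mg/L.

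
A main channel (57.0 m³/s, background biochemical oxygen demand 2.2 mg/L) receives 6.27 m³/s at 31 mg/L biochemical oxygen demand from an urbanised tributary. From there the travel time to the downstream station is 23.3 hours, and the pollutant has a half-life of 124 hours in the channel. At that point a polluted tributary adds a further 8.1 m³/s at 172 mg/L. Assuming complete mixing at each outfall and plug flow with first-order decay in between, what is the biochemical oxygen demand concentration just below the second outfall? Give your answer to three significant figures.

Mass balance: C = (57.00·2.200 + 6.270·31.00) / 63.27 = 319.8/63.27 = 5.054 mg/L; combined flow 63.27 m³/s.
Half-life 124 h → k = ln 2 / 124 = 0.005590 h⁻¹ = 0.1342 d⁻¹.
Applying C = C₀e^(−kt): 5.054 × 0.8779 = 4.437 mg/L.
Second outfall: C = (63.27·4.437 + 8.100·172.0)/71.37 = 23.45 mg/L.

23.5 mg/L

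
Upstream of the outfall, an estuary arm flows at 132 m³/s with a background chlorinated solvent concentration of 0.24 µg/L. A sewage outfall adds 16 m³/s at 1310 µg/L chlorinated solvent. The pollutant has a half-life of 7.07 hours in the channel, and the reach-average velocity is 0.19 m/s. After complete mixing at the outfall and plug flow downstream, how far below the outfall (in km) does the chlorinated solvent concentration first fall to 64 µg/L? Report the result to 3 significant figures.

Conservation of mass: C = (132.0·0.2400 + 16.00·1310) / 148.0 = 20990/148.0 = 141.8 µg/L.
Half-life 7.07 h → k = ln 2 / 7.07 = 0.09804 h⁻¹ = 2.353 d⁻¹.
Set 141.8·exp(−k·t) = 64 → t = ln(141.8/64)/k = 29220 s = 8.117 h.
Distance = v·t = 0.19·29220 = 5552 m = 5.552 km.

5.55 km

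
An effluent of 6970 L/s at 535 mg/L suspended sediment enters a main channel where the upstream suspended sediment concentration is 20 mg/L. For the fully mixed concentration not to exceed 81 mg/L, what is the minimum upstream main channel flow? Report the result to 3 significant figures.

Set C_mix = 81: (Q·20.00 + 6970·535.0) / (Q + 6970) = 81
→ Q = 6970·(535.0 − 81)/(81 − 20.00) = 51880 L/s.

51900 L/s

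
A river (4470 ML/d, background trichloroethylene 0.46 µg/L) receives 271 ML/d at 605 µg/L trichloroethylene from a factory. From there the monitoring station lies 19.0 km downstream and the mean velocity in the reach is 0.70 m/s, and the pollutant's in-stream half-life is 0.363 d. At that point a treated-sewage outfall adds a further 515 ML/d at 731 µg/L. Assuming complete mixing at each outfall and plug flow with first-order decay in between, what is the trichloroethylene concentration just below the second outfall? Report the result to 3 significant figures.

89.0 µg/L

Mixed concentration C = ΣQC/ΣQ = (4470·0.4600 + 271.0·605.0) / 4741 = 166000/4741 = 35.02 µg/L; combined flow 4741 ML/d.
Travel time t = 19.0·1000 / 0.70 = 27140 s = 7.540 h.
Half-life 0.363 d → k = ln 2 / 0.363 = 1.909 d⁻¹.
After decay, C = 35.02 × e^(−kt) = 35.02 × 0.5489 = 19.22 µg/L.
At the second outfall, C = (4741·19.22 + 515.0·731.0) / (4741 + 515.0) = 88.96 µg/L.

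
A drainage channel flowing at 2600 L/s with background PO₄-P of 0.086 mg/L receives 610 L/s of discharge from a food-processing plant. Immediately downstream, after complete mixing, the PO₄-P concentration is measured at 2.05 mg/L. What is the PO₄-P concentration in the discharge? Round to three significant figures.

Mass balance: 2600·0.08600 + 610.0·Cₑ = 3210·2.050
→ Cₑ = (3210·2.050 − 2600·0.08600) / 610.0 = 10.42 mg/L.

10.4 mg/L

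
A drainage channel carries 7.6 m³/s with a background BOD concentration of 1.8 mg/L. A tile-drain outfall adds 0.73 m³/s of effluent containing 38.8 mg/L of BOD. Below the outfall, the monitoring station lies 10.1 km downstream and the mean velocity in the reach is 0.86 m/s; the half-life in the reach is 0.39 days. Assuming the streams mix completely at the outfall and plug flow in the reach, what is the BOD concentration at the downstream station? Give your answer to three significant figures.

Flow-weighted average: C = (7.600·1.800 + 0.7300·38.80) / 8.330 = 42.00/8.330 = 5.042 mg/L.
Travel time t = 10.1·1000 / 0.86 = 11740 s = 3.262 h.
Half-life 0.39 d → k = ln 2 / 0.39 = 1.777 d⁻¹.
First-order decay: C = 5.042·exp(−k·t) = 5.042·0.7854 = 3.960 mg/L.

3.96 mg/L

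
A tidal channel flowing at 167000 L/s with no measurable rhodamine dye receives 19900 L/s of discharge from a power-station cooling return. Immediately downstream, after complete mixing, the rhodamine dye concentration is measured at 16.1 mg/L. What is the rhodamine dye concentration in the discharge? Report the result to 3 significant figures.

151 mg/L

Mass balance: 167000·0 + 19900·Cₑ = 186900·16.10
→ Cₑ = (186900·16.10 − 167000·0) / 19900 = 151.2 mg/L.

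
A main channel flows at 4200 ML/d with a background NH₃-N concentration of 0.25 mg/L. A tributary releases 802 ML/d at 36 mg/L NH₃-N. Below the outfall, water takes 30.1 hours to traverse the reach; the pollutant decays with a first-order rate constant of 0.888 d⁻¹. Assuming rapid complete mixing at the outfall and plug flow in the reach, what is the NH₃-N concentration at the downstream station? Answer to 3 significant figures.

1.96 mg/L

After mixing, C = (4200·0.2500 + 802.0·36.00) / 5002 = 29920/5002 = 5.982 mg/L.
First-order decay: C = 5.982·exp(−k·t) = 5.982·0.3283 = 1.964 mg/L.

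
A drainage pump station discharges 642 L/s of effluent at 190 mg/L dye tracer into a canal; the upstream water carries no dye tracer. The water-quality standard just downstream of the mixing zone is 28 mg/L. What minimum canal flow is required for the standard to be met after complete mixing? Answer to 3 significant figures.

3710 L/s

Set C_mix = 28: (Q·0 + 642.0·190.0) / (Q + 642.0) = 28
→ Q = 642.0·(190.0 − 28)/(28 − 0) = 3714 L/s.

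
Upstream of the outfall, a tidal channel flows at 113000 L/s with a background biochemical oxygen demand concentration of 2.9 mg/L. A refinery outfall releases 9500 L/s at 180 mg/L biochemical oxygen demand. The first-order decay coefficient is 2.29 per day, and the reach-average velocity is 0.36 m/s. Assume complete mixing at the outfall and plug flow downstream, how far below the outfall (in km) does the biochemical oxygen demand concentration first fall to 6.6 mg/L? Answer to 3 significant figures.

12.6 km

Mixed concentration C = ΣQC/ΣQ = (113000·2.900 + 9500·180.0) / 122500 = 2038000/122500 = 16.63 mg/L.
Set 16.63·exp(−k·t) = 6.6 → t = ln(16.63/6.6)/k = 34880 s = 9.688 h.
Distance = v·t = 0.36·34880 = 12560 m = 12.56 km.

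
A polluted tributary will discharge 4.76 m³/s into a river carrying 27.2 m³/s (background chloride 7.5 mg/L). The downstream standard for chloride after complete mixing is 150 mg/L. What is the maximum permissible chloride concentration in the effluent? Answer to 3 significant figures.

At the limit, (Qr·Cr + Qe·Cₑ)/(Qr + Qe) = 150:
Cₑ = (31.96·150 − 27.20·7.500) / 4.760 = 964.3 mg/L.

964 mg/L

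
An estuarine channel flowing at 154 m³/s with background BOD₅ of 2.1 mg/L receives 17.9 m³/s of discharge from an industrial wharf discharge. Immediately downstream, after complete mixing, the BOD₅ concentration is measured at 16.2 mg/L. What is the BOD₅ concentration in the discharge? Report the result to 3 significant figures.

Mass balance: 154.0·2.100 + 17.90·Cₑ = 171.9·16.20
→ Cₑ = (171.9·16.20 − 154.0·2.100) / 17.90 = 137.5 mg/L.

138 mg/L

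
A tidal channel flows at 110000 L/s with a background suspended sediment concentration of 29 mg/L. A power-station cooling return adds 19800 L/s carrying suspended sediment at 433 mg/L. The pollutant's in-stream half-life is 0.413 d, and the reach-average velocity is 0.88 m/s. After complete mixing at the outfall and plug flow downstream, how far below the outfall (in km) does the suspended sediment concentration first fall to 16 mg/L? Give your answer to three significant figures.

78.6 km

Conservation of mass: C = (110000·29.00 + 19800·433.0) / 129800 = 11760000/129800 = 90.63 mg/L.
Half-life 0.413 d → k = ln 2 / 0.413 = 1.678 d⁻¹.
Set 90.63·exp(−k·t) = 16 → t = ln(90.63/16)/k = 89270 s = 24.80 h.
Distance = v·t = 0.88·89270 = 78560 m = 78.56 km.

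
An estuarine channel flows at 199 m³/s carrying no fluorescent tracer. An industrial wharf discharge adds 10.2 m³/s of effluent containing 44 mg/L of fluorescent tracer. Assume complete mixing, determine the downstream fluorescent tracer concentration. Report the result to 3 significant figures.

Mass balance: C = (199.0·0 + 10.20·44.00) / 209.2 = 448.8/209.2 = 2.145 mg/L.

2.15 mg/L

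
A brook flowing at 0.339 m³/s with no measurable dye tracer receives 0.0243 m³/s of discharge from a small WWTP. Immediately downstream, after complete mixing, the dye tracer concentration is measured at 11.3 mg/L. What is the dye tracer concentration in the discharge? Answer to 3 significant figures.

Mass balance: 0.3390·0 + 0.02430·Cₑ = 0.3633·11.30
→ Cₑ = (0.3633·11.30 − 0.3390·0) / 0.02430 = 168.9 mg/L.

169 mg/L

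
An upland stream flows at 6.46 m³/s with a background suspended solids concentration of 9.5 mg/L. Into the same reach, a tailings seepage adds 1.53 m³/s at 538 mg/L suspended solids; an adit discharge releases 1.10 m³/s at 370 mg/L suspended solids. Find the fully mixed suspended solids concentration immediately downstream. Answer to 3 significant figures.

142 mg/L

After mixing, C = (6.460·9.500 + 1.530·538.0 + 1.100·370.0) / 9.090 = 1292/9.090 = 142.1 mg/L.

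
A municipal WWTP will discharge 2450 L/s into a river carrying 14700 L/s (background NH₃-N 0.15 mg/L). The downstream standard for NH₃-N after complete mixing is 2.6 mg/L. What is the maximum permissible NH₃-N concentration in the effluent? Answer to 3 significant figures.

At the limit, (Qr·Cr + Qe·Cₑ)/(Qr + Qe) = 2.6:
Cₑ = (17150·2.6 − 14700·0.1500) / 2450 = 17.30 mg/L.

17.3 mg/L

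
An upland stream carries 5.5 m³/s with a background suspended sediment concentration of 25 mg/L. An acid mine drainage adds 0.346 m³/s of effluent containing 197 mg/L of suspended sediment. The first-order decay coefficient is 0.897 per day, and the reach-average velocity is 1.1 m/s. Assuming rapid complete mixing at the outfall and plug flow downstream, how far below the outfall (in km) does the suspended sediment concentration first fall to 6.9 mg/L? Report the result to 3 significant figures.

Mass balance: C = (5.500·25.00 + 0.3460·197.0) / 5.846 = 205.7/5.846 = 35.18 mg/L.
Set 35.18·exp(−k·t) = 6.9 → t = ln(35.18/6.9)/k = 156900 s = 43.58 h.
Distance = v·t = 1.1·156900 = 172600 m = 172.6 km.

173 km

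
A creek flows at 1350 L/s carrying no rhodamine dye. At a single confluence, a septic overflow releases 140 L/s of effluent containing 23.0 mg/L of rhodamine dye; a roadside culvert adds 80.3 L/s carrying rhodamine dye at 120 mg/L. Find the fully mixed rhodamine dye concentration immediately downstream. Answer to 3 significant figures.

8.19 mg/L

Mixed concentration C = ΣQC/ΣQ = (1350·0 + 140.0·23.00 + 80.30·120.0) / 1570 = 12860/1570 = 8.187 mg/L.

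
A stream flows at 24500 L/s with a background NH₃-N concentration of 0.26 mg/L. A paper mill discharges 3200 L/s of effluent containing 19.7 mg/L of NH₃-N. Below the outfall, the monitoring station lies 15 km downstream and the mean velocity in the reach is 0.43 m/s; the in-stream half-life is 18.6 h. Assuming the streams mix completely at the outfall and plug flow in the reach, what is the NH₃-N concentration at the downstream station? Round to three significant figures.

Conservation of mass: C = (24500·0.2600 + 3200·19.70) / 27700 = 69410/27700 = 2.506 mg/L.
Travel time t = 15·1000 / 0.43 = 34880 s = 9.690 h.
Half-life 18.6 h → k = ln 2 / 18.6 = 0.03727 h⁻¹ = 0.8944 d⁻¹.
After decay, C = 2.506 × e^(−kt) = 2.506 × 0.6969 = 1.746 mg/L.

1.75 mg/L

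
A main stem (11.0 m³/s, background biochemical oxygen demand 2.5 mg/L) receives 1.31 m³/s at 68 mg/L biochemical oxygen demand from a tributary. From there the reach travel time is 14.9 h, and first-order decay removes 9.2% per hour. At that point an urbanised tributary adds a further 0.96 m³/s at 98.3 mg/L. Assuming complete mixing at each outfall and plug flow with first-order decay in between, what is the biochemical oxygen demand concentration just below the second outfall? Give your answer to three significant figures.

9.20 mg/L

Flow-weighted average: C = (11.00·2.500 + 1.310·68.00) / 12.31 = 116.6/12.31 = 9.470 mg/L; combined flow 12.31 m³/s.
9.2%/h lost → k = −ln(1 − 0.092) = 0.09651 h⁻¹.
Decay over the reach: 9.470·exp(−kt) = 9.470·0.2374 = 2.248 mg/L.
Second outfall: C = (12.31·2.248 + 0.9600·98.30)/13.27 = 9.197 mg/L.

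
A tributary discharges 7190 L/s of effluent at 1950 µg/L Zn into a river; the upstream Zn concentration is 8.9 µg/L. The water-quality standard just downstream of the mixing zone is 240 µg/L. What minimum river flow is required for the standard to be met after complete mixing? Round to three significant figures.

53200 L/s

Set C_mix = 240: (Q·8.900 + 7190·1950) / (Q + 7190) = 240
→ Q = 7190·(1950 − 240)/(240 − 8.900) = 53200 L/s.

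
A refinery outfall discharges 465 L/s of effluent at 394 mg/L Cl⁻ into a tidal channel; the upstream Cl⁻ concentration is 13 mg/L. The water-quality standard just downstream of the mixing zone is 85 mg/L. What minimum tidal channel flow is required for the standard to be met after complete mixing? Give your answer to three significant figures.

Set C_mix = 85: (Q·13.00 + 465.0·394.0) / (Q + 465.0) = 85
→ Q = 465.0·(394.0 − 85)/(85 − 13.00) = 1996 L/s.

2000 L/s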